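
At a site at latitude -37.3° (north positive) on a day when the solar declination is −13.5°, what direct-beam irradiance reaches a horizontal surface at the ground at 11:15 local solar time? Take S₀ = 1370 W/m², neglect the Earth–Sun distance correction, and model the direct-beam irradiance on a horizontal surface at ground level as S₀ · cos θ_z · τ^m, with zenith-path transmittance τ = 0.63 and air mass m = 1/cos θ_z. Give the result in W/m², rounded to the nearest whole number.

Hour angle H = 15° × (11.25 − 12) = -11.25°.
cos θ_z = sin(-37.3°) sin(-13.5°) + cos(-37.3°) cos(-13.5°) cos(-11.25°) = 0.1415 + 0.7586 = 0.9001.
Air mass m = 1/cos θ_z = 1/0.9001 = 1.111; τ^m = 0.63^1.111 = 0.5985.
Surface direct beam = 1370 × 0.9001 × 0.5985 = 738.03 W/m².

738 W/m²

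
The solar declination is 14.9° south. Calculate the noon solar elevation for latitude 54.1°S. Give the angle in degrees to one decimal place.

At local solar noon the hour angle is zero, so the elevation is 90° − |φ − δ| = 90° − |-54.1° − (-14.9°)| = 90° − 39.2° = 50.8°.

50.8°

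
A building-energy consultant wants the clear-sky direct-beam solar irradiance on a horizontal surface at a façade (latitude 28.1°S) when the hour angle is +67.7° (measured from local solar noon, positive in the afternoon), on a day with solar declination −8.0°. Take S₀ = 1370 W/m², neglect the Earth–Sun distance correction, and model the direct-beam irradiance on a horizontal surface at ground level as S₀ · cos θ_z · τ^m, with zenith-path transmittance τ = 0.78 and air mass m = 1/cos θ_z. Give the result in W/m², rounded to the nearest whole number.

cos θ_z = sin(-28.1°) sin(-8.0°) + cos(-28.1°) cos(-8.0°) cos(67.70°) = 0.0656 + 0.3315 = 0.3971.
Air mass m = 1/cos θ_z = 1/0.3971 = 2.518; τ^m = 0.78^2.518 = 0.5349.
Surface direct beam = 1370 × 0.3971 × 0.5349 = 291.00 W/m².

291 W/m²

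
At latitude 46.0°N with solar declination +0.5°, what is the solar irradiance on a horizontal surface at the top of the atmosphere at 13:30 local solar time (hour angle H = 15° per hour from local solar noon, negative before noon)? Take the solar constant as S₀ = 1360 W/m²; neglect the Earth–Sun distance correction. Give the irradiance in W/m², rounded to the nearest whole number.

Hour angle H = 15° × (13.5 − 12) = 22.50°.
cos θ_z = sin φ sin δ + cos φ cos δ cos H = (0.7193)(0.0087) + (0.6947)(1.0000)(0.9239) = 0.6481.
Top-of-atmosphere irradiance = S₀ cos θ_z = 1360 × 0.6481 = 881.42 W/m².

881 W/m²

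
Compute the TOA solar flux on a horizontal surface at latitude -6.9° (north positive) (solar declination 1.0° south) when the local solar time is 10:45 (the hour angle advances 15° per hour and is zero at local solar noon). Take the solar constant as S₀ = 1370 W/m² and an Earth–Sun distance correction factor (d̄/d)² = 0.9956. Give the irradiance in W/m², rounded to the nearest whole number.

1285 W/m²

Hour angle H = 15° × (10.75 − 12) = -18.75°.
With φ = -6.9°, δ = -1.0°, H = -18.75°: sin φ sin δ = 0.0021, cos φ cos δ cos H = 0.9399, so cos θ_z = 0.9420.
Top-of-atmosphere irradiance = S₀ (d̄/d)² cos θ_z = 1370 × 0.9956 × 0.9420 = 1284.86 W/m².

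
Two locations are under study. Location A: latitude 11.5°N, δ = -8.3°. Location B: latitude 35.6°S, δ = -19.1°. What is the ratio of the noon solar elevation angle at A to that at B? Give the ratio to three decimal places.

A: 90° − |11.5 − (-8.3)| = 70.20°.
B: 90° − |-35.6 − (-19.1)| = 73.50°.
Ratio A/B = 70.2000 / 73.5000 = 0.9551.

0.955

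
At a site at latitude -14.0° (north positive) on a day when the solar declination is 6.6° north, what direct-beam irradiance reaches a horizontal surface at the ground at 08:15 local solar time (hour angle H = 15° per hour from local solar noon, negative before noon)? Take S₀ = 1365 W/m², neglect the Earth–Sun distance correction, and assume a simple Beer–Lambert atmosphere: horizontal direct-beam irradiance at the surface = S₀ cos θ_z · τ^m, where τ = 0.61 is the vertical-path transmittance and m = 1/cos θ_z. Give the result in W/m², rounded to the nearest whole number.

Hour angle H = 15° × (8.25 − 12) = -56.25°.
cos θ_z = sin(-14.0°) sin(6.6°) + cos(-14.0°) cos(6.6°) cos(-56.25°) = -0.0278 + 0.5355 = 0.5077.
Air mass m = 1/cos θ_z = 1/0.5077 = 1.970; τ^m = 0.61^1.970 = 0.3777.
Surface direct beam = 1365 × 0.5077 × 0.3777 = 261.75 W/m².

262 W/m²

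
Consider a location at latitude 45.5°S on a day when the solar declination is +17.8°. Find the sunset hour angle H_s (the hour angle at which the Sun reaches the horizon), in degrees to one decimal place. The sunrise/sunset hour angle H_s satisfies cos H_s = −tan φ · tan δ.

70.9°

The sunset hour angle satisfies cos H_s = −tan φ tan δ = 0.3267, giving H_s = 70.93°.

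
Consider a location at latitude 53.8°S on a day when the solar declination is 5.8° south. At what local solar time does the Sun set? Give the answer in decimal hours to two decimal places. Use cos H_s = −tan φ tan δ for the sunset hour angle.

18.53 h

The sunset hour angle satisfies cos H_s = −tan φ tan δ = -0.1388, giving H_s = 97.98°.
Sunset is at 12 + H_s/15 = 12 + 6.532 = 18.532 h local solar time.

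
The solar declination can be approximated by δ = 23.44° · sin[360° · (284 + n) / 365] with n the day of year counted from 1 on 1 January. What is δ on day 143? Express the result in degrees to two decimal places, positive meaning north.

360 × (284 + 143) / 365 = 421.151°; sin(421.151°) = 0.8759.
δ = 23.44 × 0.8759 = 20.531° ≈ +20.53°.

+20.53°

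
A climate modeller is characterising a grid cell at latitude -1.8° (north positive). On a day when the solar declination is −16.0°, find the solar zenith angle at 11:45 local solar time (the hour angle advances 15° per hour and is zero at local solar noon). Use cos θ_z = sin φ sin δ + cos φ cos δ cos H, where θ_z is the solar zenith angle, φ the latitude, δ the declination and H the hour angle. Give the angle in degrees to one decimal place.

14.7°

Hour angle H = 15° × (11.75 − 12) = -3.75°.
cos θ_z = sin(-1.8°) sin(-16.0°) + cos(-1.8°) cos(-16.0°) cos(-3.75°) = 0.0087 + 0.9587 = 0.9674.
θ_z = arccos(0.9674) = 14.67°.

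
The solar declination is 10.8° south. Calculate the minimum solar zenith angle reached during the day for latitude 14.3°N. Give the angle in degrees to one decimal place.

At local solar noon the hour angle is zero, so the zenith angle is |φ − δ| = |14.3° − (-10.8°)| = 25.1°.

25.1°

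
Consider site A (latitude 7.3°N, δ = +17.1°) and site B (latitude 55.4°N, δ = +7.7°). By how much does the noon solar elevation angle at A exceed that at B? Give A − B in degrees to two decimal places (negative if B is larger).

A: 90° − |7.3 − (17.1)| = 80.20°.
B: 90° − |55.4 − (7.7)| = 42.30°.
A − B = 80.20 − 42.30 = 37.90°.

+37.90°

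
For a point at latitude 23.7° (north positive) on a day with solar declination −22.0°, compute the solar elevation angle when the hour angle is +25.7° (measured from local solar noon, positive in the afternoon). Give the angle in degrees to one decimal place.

With φ = 23.7°, δ = -22.0°, H = 25.70°: sin φ sin δ = -0.1506, cos φ cos δ cos H = 0.7650, so cos θ_z = 0.6144.
θ_z = arccos(0.6144) = 52.09°, so the elevation is 90° − 52.09° = 37.91°.

37.9°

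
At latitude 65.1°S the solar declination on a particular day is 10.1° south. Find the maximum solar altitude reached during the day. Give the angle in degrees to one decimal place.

35.0°

At local solar noon the hour angle is zero, so the elevation is 90° − |φ − δ| = 90° − |-65.1° − (-10.1°)| = 90° − 55.0° = 35.0°.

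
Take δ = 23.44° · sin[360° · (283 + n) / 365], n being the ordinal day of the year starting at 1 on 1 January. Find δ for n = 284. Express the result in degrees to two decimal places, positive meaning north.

-7.72°

360 × (283 + 284) / 365 = 559.233°; sin(559.233°) = -0.3294.
δ = 23.44 × -0.3294 = -7.721° ≈ -7.72°.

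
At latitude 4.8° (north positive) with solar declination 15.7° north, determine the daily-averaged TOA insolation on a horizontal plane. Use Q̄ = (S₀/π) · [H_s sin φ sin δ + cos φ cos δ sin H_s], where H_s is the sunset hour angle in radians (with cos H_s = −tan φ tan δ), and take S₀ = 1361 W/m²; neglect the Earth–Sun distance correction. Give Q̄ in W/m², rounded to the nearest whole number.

431 W/m²

−tan φ tan δ = −(0.0840)(0.2811) = -0.0236; H_s = arccos(-0.0236) = 91.35°. In radians, H_s = 1.5944.
H_s sin φ sin δ = 1.5944 × 0.0837 × 0.2706 = 0.0361.
cos φ cos δ sin H_s = 0.9965 × 0.9627 × 0.9997 = 0.9590.
Q̄ = (1361/π) × (0.0361 + 0.9590) = 433.22 × 0.9951 = 431.10 W/m².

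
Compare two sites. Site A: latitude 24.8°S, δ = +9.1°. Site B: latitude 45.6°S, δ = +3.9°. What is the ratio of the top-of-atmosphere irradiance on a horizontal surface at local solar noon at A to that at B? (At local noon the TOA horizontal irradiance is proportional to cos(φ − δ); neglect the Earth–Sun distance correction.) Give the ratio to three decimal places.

1.278

A: cos θ_z = cos(-24.8° − (9.1°)) = 0.8300.
B: cos θ_z = cos(-45.6° − (3.9°)) = 0.6494.
Ratio A/B = 0.8300 / 0.6494 = 1.2781.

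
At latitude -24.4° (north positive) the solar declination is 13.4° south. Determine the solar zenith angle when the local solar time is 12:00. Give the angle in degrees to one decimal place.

11.0°

Hour angle H = 15° × (12 − 12) = 0.00°.
cos θ_z = sin φ sin δ + cos φ cos δ cos H = (-0.4131)(-0.2317) + (0.9107)(0.9728)(1.0000) = 0.9816.
θ_z = arccos(0.9816) = 11.01°.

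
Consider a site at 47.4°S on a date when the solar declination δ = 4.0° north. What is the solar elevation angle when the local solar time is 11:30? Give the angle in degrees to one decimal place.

Hour angle H = 15° × (11.5 − 12) = -7.50°.
cos θ_z = sin φ sin δ + cos φ cos δ cos H = (-0.7361)(0.0698) + (0.6769)(0.9976)(0.9914) = 0.6181.
θ_z = arccos(0.6181) = 51.82°, so the elevation is 90° − 51.82° = 38.18°.

38.2°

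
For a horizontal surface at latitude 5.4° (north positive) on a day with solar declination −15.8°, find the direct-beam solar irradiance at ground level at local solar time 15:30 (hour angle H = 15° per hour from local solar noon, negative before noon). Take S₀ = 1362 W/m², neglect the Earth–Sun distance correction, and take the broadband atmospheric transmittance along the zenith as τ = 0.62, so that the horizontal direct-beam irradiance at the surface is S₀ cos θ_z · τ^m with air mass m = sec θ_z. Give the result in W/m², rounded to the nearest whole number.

Hour angle H = 15° × (15.5 − 12) = 52.50°.
cos θ_z = sin(5.4°) sin(-15.8°) + cos(5.4°) cos(-15.8°) cos(52.50°) = -0.0256 + 0.5832 = 0.5576.
Air mass m = 1/cos θ_z = 1/0.5576 = 1.793; τ^m = 0.62^1.793 = 0.4244.
Surface direct beam = 1362 × 0.5576 × 0.4244 = 322.31 W/m².

322 W/m²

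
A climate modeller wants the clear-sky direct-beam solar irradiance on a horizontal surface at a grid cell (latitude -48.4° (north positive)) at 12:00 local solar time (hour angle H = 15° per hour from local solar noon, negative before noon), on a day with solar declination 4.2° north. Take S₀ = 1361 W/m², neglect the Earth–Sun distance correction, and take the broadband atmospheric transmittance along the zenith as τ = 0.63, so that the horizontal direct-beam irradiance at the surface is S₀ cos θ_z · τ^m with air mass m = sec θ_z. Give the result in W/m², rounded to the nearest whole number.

Hour angle H = 15° × (12 − 12) = 0.00°.
cos θ_z = sin φ sin δ + cos φ cos δ cos H = (-0.7478)(0.0732) + (0.6639)(0.9973)(1.0000) = 0.6074.
Air mass m = 1/cos θ_z = 1/0.6074 = 1.646; τ^m = 0.63^1.646 = 0.4674.
Surface direct beam = 1361 × 0.6074 × 0.4674 = 386.39 W/m².

386 W/m²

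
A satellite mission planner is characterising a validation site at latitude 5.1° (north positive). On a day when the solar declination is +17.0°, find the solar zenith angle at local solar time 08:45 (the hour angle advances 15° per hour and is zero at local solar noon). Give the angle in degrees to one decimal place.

Hour angle H = 15° × (8.75 − 12) = -48.75°.
cos θ_z = sin(5.1°) sin(17.0°) + cos(5.1°) cos(17.0°) cos(-48.75°) = 0.0260 + 0.6280 = 0.6540.
θ_z = arccos(0.6540) = 49.16°.

49.2°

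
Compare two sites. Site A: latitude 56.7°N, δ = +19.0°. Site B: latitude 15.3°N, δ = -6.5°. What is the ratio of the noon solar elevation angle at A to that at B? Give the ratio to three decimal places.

0.767

A: 90° − |56.7 − (19.0)| = 52.30°.
B: 90° − |15.3 − (-6.5)| = 68.20°.
Ratio A/B = 52.3000 / 68.2000 = 0.7669.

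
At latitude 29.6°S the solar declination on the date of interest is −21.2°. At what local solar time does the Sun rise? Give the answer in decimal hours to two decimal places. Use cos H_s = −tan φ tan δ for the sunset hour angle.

−tan φ tan δ = −(-0.5681)(-0.3879) = -0.2204; H_s = arccos(-0.2204) = 102.73°.
Sunrise is at 12 − H_s/15 = 12 − 6.849 = 5.151 h local solar time.

5.15 h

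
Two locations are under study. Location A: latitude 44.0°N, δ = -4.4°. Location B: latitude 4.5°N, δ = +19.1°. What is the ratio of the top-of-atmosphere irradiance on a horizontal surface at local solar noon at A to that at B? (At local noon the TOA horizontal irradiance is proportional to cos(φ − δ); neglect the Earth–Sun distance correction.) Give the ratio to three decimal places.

A: cos θ_z = cos(44.0° − (-4.4°)) = 0.6639.
B: cos θ_z = cos(4.5° − (19.1°)) = 0.9677.
Ratio A/B = 0.6639 / 0.9677 = 0.6861.

0.686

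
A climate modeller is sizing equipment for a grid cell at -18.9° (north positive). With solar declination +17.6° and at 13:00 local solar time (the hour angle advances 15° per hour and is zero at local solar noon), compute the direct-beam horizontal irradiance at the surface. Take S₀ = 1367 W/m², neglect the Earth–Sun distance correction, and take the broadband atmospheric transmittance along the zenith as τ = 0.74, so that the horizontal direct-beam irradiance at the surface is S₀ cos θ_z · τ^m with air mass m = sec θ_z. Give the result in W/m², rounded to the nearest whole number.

716 W/m²

Hour angle H = 15° × (13 − 12) = 15.00°.
With φ = -18.9°, δ = 17.6°, H = 15.00°: sin φ sin δ = -0.0979, cos φ cos δ cos H = 0.8711, so cos θ_z = 0.7732.
Air mass m = 1/cos θ_z = 1/0.7732 = 1.293; τ^m = 0.74^1.293 = 0.6775.
Surface direct beam = 1367 × 0.7732 × 0.6775 = 716.09 W/m².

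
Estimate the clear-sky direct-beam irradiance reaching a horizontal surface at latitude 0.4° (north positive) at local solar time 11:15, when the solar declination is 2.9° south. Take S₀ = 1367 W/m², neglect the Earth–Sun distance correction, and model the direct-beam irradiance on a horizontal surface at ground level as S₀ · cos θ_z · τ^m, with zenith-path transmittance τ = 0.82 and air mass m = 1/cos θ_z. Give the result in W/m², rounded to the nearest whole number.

Hour angle H = 15° × (11.25 − 12) = -11.25°.
cos θ_z = sin φ sin δ + cos φ cos δ cos H = (0.0070)(-0.0506) + (1.0000)(0.9987)(0.9808) = 0.9792.
Air mass m = 1/cos θ_z = 1/0.9792 = 1.021; τ^m = 0.82^1.021 = 0.8166.
Surface direct beam = 1367 × 0.9792 × 0.8166 = 1093.07 W/m².

1093 W/m²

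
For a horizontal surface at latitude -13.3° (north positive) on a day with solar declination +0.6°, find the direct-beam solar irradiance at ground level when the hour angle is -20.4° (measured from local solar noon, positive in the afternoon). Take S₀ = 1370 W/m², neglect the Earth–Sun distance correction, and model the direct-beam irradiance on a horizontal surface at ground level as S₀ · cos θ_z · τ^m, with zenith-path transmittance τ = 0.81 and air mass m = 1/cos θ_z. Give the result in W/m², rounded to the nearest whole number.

989 W/m²

With φ = -13.3°, δ = 0.6°, H = -20.40°: sin φ sin δ = -0.0024, cos φ cos δ cos H = 0.9121, so cos θ_z = 0.9097.
Air mass m = 1/cos θ_z = 1/0.9097 = 1.099; τ^m = 0.81^1.099 = 0.7933.
Surface direct beam = 1370 × 0.9097 × 0.7933 = 988.68 W/m².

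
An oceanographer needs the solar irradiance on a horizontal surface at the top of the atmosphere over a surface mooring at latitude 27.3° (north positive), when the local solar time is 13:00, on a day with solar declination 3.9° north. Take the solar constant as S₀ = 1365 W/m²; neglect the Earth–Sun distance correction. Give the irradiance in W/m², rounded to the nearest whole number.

Hour angle H = 15° × (13 − 12) = 15.00°.
With φ = 27.3°, δ = 3.9°, H = 15.00°: sin φ sin δ = 0.0312, cos φ cos δ cos H = 0.8564, so cos θ_z = 0.8876.
Top-of-atmosphere irradiance = S₀ cos θ_z = 1365 × 0.8876 = 1211.57 W/m².

1212 W/m²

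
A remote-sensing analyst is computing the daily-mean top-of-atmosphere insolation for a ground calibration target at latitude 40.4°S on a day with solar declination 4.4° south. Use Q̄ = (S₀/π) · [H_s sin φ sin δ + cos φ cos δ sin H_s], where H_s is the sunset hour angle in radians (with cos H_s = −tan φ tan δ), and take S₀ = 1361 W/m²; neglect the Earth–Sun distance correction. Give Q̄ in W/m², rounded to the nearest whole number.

363 W/m²

cos H_s = −tan(-40.4°) · tan(-4.4°) = -0.0655, so H_s = arccos(-0.0655) = 93.76°. In radians, H_s = 1.6364.
H_s sin φ sin δ = 1.6364 × -0.6481 × -0.0767 = 0.0813.
cos φ cos δ sin H_s = 0.7615 × 0.9971 × 0.9978 = 0.7576.
Q̄ = (1361/π) × (0.0813 + 0.7576) = 433.22 × 0.8389 = 363.43 W/m².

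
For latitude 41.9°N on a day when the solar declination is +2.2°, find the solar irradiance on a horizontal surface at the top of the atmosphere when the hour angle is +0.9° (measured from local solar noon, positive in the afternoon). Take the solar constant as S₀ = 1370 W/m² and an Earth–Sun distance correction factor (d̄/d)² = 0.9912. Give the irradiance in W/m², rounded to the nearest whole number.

1045 W/m²

With φ = 41.9°, δ = 2.2°, H = 0.90°: sin φ sin δ = 0.0256, cos φ cos δ cos H = 0.7437, so cos θ_z = 0.7693.
Top-of-atmosphere irradiance = S₀ (d̄/d)² cos θ_z = 1370 × 0.9912 × 0.7693 = 1044.67 W/m².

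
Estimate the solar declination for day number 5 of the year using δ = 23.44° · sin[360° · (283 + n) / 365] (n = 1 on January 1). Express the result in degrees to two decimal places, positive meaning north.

-22.74°

360 × (283 + 5) / 365 = 284.055°; sin(284.055°) = -0.9701.
δ = 23.44 × -0.9701 = -22.739° ≈ -22.74°.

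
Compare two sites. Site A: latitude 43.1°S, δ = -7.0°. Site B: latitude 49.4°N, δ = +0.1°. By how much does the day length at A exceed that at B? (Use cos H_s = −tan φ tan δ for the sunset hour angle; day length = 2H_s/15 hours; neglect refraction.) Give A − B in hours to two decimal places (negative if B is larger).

A: H_s = arccos(−tan -43.1° · tan -7.0°) = 96.60°, so 2H_s/15 = 12.8800 h.
B: H_s = arccos(−tan 49.4° · tan 0.1°) = 90.12°, so 2H_s/15 = 12.0160 h.
A − B = 12.8800 − 12.0160 = 0.8640 h.

+0.86 h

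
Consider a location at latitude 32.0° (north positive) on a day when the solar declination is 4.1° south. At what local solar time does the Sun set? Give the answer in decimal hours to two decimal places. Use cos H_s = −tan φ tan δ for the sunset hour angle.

17.83 h

−tan φ tan δ = −(0.6249)(-0.0717) = 0.0448; H_s = arccos(0.0448) = 87.43°.
Sunset is at 12 + H_s/15 = 12 + 5.829 = 17.829 h local solar time.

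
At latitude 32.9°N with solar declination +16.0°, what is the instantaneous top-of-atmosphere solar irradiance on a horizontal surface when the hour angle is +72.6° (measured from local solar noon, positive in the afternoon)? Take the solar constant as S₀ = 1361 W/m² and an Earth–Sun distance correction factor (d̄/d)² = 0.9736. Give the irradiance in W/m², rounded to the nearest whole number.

cos θ_z = sin(32.9°) sin(16.0°) + cos(32.9°) cos(16.0°) cos(72.60°) = 0.1497 + 0.2414 = 0.3911.
Top-of-atmosphere irradiance = S₀ (d̄/d)² cos θ_z = 1361 × 0.9736 × 0.3911 = 518.23 W/m².

518 W/m²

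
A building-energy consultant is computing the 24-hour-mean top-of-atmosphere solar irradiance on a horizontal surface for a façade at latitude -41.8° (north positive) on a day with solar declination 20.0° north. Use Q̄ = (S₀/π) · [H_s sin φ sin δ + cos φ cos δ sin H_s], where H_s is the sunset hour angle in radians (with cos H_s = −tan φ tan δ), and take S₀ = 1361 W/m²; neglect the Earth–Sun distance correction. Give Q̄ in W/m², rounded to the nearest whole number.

165 W/m²

−tan φ tan δ = −(-0.8941)(0.3640) = 0.3255; H_s = arccos(0.3255) = 71.00°. In radians, H_s = 1.2392.
H_s sin φ sin δ = 1.2392 × -0.6665 × 0.3420 = -0.2825.
cos φ cos δ sin H_s = 0.7455 × 0.9397 × 0.9455 = 0.6624.
Q̄ = (1361/π) × (-0.2825 + 0.6624) = 433.22 × 0.3799 = 164.58 W/m².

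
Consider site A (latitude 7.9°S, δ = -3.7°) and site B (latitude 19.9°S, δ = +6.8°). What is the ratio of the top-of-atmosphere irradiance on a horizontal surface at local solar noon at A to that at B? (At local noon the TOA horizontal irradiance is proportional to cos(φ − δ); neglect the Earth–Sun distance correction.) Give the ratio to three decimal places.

A: cos θ_z = cos(-7.9° − (-3.7°)) = 0.9973.
B: cos θ_z = cos(-19.9° − (6.8°)) = 0.8934.
Ratio A/B = 0.9973 / 0.8934 = 1.1163.

1.116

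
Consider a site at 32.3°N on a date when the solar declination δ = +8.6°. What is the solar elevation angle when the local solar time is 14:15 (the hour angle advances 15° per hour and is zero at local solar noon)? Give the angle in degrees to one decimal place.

Hour angle H = 15° × (14.25 − 12) = 33.75°.
With φ = 32.3°, δ = 8.6°, H = 33.75°: sin φ sin δ = 0.0799, cos φ cos δ cos H = 0.6949, so cos θ_z = 0.7748.
θ_z = arccos(0.7748) = 39.21°, so the elevation is 90° − 39.21° = 50.79°.

50.8°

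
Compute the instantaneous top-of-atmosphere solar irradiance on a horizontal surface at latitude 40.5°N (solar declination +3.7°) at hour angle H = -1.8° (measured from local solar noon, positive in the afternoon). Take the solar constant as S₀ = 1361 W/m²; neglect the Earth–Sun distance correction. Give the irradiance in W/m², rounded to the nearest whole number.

1089 W/m²

With φ = 40.5°, δ = 3.7°, H = -1.80°: sin φ sin δ = 0.0419, cos φ cos δ cos H = 0.7584, so cos θ_z = 0.8003.
Top-of-atmosphere irradiance = S₀ cos θ_z = 1361 × 0.8003 = 1089.21 W/m².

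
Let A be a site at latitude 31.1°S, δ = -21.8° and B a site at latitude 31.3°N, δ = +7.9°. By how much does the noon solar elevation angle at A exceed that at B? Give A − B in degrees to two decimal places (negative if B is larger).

+14.10°

A: 90° − |-31.1 − (-21.8)| = 80.70°.
B: 90° − |31.3 − (7.9)| = 66.60°.
A − B = 80.70 − 66.60 = 14.10°.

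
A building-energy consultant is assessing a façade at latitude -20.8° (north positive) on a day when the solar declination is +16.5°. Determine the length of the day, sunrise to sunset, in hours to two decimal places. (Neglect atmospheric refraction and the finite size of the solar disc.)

11.14 hours

cos H_s = −tan(-20.8°) · tan(16.5°) = 0.1125, so H_s = arccos(0.1125) = 83.54°.
Day length = 2 H_s / 15° h⁻¹ = 167.08° / 15 = 11.139 h.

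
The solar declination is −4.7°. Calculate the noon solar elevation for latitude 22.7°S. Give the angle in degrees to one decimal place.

At local solar noon the hour angle is zero, so the elevation is 90° − |φ − δ| = 90° − |-22.7° − (-4.7°)| = 90° − 18.0° = 72.0°.

72.0°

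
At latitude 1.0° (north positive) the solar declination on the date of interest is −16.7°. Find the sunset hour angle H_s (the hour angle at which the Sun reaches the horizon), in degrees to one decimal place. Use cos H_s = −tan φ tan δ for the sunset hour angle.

89.7°

The sunset hour angle satisfies cos H_s = −tan φ tan δ = 0.0052, giving H_s = 89.70°.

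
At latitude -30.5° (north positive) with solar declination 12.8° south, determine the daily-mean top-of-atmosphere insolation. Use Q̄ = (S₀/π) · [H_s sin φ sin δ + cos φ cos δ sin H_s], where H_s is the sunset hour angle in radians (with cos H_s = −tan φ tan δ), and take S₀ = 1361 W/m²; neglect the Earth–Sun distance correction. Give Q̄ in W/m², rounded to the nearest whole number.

444 W/m²

−tan φ tan δ = −(-0.5890)(-0.2272) = -0.1338; H_s = arccos(-0.1338) = 97.69°. In radians, H_s = 1.7050.
H_s sin φ sin δ = 1.7050 × -0.5075 × -0.2215 = 0.1917.
cos φ cos δ sin H_s = 0.8616 × 0.9751 × 0.9910 = 0.8326.
Q̄ = (1361/π) × (0.1917 + 0.8326) = 433.22 × 1.0243 = 443.75 W/m².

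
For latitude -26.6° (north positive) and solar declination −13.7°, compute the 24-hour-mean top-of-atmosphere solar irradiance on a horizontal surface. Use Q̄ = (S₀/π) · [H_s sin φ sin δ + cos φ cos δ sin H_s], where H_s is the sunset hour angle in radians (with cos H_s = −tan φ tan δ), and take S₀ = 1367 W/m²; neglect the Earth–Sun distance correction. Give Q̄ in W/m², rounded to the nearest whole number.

453 W/m²

The sunset hour angle satisfies cos H_s = −tan φ tan δ = -0.1221, giving H_s = 97.01°. In radians, H_s = 1.6931.
H_s sin φ sin δ = 1.6931 × -0.4478 × -0.2368 = 0.1795.
cos φ cos δ sin H_s = 0.8942 × 0.9715 × 0.9925 = 0.8622.
Q̄ = (1367/π) × (0.1795 + 0.8622) = 435.13 × 1.0417 = 453.27 W/m².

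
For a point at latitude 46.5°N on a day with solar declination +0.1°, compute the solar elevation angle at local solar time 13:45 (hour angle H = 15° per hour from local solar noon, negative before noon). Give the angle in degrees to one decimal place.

Hour angle H = 15° × (13.75 − 12) = 26.25°.
cos θ_z = sin φ sin δ + cos φ cos δ cos H = (0.7254)(0.0017) + (0.6884)(1.0000)(0.8969) = 0.6187.
θ_z = arccos(0.6187) = 51.78°, so the elevation is 90° − 51.78° = 38.22°.

38.2°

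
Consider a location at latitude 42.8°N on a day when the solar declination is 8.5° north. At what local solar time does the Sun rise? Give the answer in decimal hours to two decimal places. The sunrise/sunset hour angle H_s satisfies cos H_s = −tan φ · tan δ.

The sunset hour angle satisfies cos H_s = −tan φ tan δ = -0.1384, giving H_s = 97.96°.
Sunrise is at 12 − H_s/15 = 12 − 6.531 = 5.469 h local solar time.

5.47 h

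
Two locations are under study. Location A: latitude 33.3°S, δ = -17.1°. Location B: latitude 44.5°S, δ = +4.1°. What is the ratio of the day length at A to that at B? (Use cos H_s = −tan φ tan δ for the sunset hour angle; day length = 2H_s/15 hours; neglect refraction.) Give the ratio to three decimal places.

1.183

A: H_s = arccos(−tan -33.3° · tan -17.1°) = 101.66°, so 2H_s/15 = 13.5547 h.
B: H_s = arccos(−tan -44.5° · tan 4.1°) = 85.96°, so 2H_s/15 = 11.4613 h.
Ratio A/B = 13.5547 / 11.4613 = 1.1826.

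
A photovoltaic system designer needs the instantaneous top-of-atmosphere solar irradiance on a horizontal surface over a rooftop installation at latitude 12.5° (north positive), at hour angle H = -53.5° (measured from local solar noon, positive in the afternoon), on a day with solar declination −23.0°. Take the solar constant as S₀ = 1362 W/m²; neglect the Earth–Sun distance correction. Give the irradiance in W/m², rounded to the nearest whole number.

613 W/m²

cos θ_z = sin φ sin δ + cos φ cos δ cos H = (0.2164)(-0.3907) + (0.9763)(0.9205)(0.5948) = 0.4500.
Top-of-atmosphere irradiance = S₀ cos θ_z = 1362 × 0.4500 = 612.90 W/m².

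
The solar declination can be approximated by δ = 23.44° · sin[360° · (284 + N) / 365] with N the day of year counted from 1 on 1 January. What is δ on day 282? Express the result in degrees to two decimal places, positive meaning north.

360 × (284 + 282) / 365 = 558.247°; sin(558.247°) = -0.3131.
δ = 23.44 × -0.3131 = -7.339° ≈ -7.34°.

-7.34°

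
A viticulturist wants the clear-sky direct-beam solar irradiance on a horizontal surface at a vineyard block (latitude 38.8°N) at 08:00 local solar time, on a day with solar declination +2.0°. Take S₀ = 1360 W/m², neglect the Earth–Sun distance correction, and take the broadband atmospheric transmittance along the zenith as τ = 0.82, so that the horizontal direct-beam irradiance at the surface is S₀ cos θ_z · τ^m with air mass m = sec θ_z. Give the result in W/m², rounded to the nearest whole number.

345 W/m²

Hour angle H = 15° × (8 − 12) = -60.00°.
cos θ_z = sin φ sin δ + cos φ cos δ cos H = (0.6266)(0.0349) + (0.7793)(0.9994)(0.5000) = 0.4113.
Air mass m = 1/cos θ_z = 1/0.4113 = 2.431; τ^m = 0.82^2.431 = 0.6173.
Surface direct beam = 1360 × 0.4113 × 0.6173 = 345.30 W/m².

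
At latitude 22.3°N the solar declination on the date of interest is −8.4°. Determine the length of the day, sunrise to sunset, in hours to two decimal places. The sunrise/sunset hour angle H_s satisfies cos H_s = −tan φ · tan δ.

−tan φ tan δ = −(0.4101)(-0.1477) = 0.0606; H_s = arccos(0.0606) = 86.53°.
Day length = 2 H_s / 15° h⁻¹ = 173.06° / 15 = 11.537 h.

11.54 hours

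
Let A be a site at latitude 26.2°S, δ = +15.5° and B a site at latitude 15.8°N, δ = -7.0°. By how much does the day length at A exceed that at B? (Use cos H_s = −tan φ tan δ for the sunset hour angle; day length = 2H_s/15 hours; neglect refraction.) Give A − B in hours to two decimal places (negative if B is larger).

A: H_s = arccos(−tan -26.2° · tan 15.5°) = 82.16°, so 2H_s/15 = 10.9547 h.
B: H_s = arccos(−tan 15.8° · tan -7.0°) = 88.01°, so 2H_s/15 = 11.7347 h.
A − B = 10.9547 − 11.7347 = -0.7800 h.

-0.78 h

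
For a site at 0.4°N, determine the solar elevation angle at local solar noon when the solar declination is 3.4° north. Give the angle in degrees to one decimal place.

At local solar noon the hour angle is zero, so the elevation is 90° − |φ − δ| = 90° − |0.4° − (3.4°)| = 90° − 3.0° = 87.0°.

87.0°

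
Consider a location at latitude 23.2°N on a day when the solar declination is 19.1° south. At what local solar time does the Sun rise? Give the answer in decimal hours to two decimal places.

6.57 h

cos H_s = −tan(23.2°) · tan(-19.1°) = 0.1484, so H_s = arccos(0.1484) = 81.47°.
Sunrise is at 12 − H_s/15 = 12 − 5.431 = 6.569 h local solar time.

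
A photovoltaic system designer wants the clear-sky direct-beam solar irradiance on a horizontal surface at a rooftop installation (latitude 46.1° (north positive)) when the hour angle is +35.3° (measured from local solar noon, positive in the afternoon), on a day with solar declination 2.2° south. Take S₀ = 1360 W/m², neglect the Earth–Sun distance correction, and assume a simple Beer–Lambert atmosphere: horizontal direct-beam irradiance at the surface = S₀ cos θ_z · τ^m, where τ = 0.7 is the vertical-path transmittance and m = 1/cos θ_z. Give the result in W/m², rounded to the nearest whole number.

377 W/m²

cos θ_z = sin(46.1°) sin(-2.2°) + cos(46.1°) cos(-2.2°) cos(35.30°) = -0.0277 + 0.5655 = 0.5378.
Air mass m = 1/cos θ_z = 1/0.5378 = 1.859; τ^m = 0.7^1.859 = 0.5153.
Surface direct beam = 1360 × 0.5378 × 0.5153 = 376.89 W/m².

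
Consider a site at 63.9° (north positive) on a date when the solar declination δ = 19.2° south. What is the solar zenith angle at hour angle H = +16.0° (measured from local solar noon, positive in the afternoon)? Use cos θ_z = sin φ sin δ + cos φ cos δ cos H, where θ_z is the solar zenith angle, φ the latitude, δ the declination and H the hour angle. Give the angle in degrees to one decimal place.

cos θ_z = sin φ sin δ + cos φ cos δ cos H = (0.8980)(-0.3289) + (0.4399)(0.9444)(0.9613) = 0.1040.
θ_z = arccos(0.1040) = 84.03°.

84.0°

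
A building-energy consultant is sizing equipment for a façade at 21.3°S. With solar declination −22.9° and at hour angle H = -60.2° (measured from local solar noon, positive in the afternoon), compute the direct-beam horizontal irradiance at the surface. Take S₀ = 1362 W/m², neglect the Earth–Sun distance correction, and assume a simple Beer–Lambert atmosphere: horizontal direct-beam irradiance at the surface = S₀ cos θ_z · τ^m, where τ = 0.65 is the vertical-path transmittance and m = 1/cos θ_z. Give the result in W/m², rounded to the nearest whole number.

cos θ_z = sin(-21.3°) sin(-22.9°) + cos(-21.3°) cos(-22.9°) cos(-60.20°) = 0.1413 + 0.4265 = 0.5678.
Air mass m = 1/cos θ_z = 1/0.5678 = 1.761; τ^m = 0.65^1.761 = 0.4683.
Surface direct beam = 1362 × 0.5678 × 0.4683 = 362.16 W/m².

362 W/m²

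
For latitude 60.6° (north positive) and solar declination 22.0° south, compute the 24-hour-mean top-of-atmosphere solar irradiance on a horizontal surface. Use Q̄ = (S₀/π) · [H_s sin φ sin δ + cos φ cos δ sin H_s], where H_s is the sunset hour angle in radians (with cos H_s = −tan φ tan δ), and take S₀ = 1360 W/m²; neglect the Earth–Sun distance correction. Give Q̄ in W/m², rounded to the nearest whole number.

28 W/m²

−tan φ tan δ = −(1.7747)(-0.4040) = 0.7170; H_s = arccos(0.7170) = 44.19°. In radians, H_s = 0.7713.
H_s sin φ sin δ = 0.7713 × 0.8712 × -0.3746 = -0.2517.
cos φ cos δ sin H_s = 0.4909 × 0.9272 × 0.6971 = 0.3173.
Q̄ = (1360/π) × (-0.2517 + 0.3173) = 432.90 × 0.0656 = 28.40 W/m².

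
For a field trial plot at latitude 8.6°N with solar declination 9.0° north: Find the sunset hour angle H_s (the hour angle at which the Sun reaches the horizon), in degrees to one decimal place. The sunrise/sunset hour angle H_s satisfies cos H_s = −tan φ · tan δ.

The sunset hour angle satisfies cos H_s = −tan φ tan δ = -0.0240, giving H_s = 91.38°.

91.4°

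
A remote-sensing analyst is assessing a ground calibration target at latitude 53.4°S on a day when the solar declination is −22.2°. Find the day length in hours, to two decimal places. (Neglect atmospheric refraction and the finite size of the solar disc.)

The sunset hour angle satisfies cos H_s = −tan φ tan δ = -0.5495, giving H_s = 123.33°.
Day length = 2 H_s / 15° h⁻¹ = 246.66° / 15 = 16.444 h.

16.44 hours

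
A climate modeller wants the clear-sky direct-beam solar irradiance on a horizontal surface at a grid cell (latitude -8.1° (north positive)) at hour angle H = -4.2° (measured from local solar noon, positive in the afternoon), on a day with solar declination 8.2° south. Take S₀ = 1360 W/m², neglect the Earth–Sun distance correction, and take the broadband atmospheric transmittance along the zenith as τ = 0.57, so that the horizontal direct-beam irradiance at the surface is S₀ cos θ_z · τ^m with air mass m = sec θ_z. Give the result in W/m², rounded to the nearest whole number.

772 W/m²

cos θ_z = sin(-8.1°) sin(-8.2°) + cos(-8.1°) cos(-8.2°) cos(-4.20°) = 0.0201 + 0.9773 = 0.9974.
Air mass m = 1/cos θ_z = 1/0.9974 = 1.003; τ^m = 0.57^1.003 = 0.5690.
Surface direct beam = 1360 × 0.9974 × 0.5690 = 771.83 W/m².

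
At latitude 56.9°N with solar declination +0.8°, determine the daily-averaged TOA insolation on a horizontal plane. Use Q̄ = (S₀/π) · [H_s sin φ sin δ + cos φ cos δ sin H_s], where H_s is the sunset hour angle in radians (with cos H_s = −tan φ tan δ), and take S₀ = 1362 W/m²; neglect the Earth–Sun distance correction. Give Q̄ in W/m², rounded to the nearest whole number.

The sunset hour angle satisfies cos H_s = −tan φ tan δ = -0.0214, giving H_s = 91.23°. In radians, H_s = 1.5923.
H_s sin φ sin δ = 1.5923 × 0.8377 × 0.0140 = 0.0187.
cos φ cos δ sin H_s = 0.5461 × 0.9999 × 0.9998 = 0.5459.
Q̄ = (1362/π) × (0.0187 + 0.5459) = 433.54 × 0.5646 = 244.78 W/m².

245 W/m²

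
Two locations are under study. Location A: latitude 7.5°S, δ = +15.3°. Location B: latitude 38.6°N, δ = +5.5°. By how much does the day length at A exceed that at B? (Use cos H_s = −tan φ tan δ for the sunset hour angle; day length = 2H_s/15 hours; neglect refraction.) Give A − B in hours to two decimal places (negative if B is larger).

-0.86 h

A: H_s = arccos(−tan -7.5° · tan 15.3°) = 87.94°, so 2H_s/15 = 11.7253 h.
B: H_s = arccos(−tan 38.6° · tan 5.5°) = 94.41°, so 2H_s/15 = 12.5880 h.
A − B = 11.7253 − 12.5880 = -0.8627 h.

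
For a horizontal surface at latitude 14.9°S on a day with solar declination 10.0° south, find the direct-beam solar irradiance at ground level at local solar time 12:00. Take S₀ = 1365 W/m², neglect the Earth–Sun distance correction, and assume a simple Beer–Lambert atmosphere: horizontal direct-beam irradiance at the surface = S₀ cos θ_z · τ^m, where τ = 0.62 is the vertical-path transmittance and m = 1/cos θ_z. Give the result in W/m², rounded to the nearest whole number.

842 W/m²

Hour angle H = 15° × (12 − 12) = 0.00°.
cos θ_z = sin(-14.9°) sin(-10.0°) + cos(-14.9°) cos(-10.0°) cos(0.00°) = 0.0447 + 0.9517 = 0.9964.
Air mass m = 1/cos θ_z = 1/0.9964 = 1.004; τ^m = 0.62^1.004 = 0.6188.
Surface direct beam = 1365 × 0.9964 × 0.6188 = 841.62 W/m².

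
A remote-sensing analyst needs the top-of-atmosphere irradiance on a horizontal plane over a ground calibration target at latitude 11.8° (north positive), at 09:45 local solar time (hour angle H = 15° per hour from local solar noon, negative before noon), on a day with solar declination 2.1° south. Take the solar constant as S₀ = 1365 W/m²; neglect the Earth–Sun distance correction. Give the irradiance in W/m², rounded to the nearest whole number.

1100 W/m²

Hour angle H = 15° × (9.75 − 12) = -33.75°.
cos θ_z = sin φ sin δ + cos φ cos δ cos H = (0.2045)(-0.0366) + (0.9789)(0.9993)(0.8315) = 0.8059.
Top-of-atmosphere irradiance = S₀ cos θ_z = 1365 × 0.8059 = 1100.05 W/m².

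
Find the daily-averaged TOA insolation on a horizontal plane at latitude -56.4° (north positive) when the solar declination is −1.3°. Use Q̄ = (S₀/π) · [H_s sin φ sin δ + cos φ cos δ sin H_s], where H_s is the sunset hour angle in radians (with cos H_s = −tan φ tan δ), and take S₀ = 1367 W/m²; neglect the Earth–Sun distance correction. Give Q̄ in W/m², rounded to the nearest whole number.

The sunset hour angle satisfies cos H_s = −tan φ tan δ = -0.0342, giving H_s = 91.96°. In radians, H_s = 1.6050.
H_s sin φ sin δ = 1.6050 × -0.8329 × -0.0227 = 0.0303.
cos φ cos δ sin H_s = 0.5534 × 0.9997 × 0.9994 = 0.5529.
Q̄ = (1367/π) × (0.0303 + 0.5529) = 435.13 × 0.5832 = 253.77 W/m².

254 W/m²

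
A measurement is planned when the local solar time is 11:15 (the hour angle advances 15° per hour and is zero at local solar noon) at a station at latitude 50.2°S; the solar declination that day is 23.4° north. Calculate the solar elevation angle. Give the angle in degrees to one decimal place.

Hour angle H = 15° × (11.25 − 12) = -11.25°.
With φ = -50.2°, δ = 23.4°, H = -11.25°: sin φ sin δ = -0.3051, cos φ cos δ cos H = 0.5762, so cos θ_z = 0.2711.
θ_z = arccos(0.2711) = 74.27°, so the elevation is 90° − 74.27° = 15.73°.

15.7°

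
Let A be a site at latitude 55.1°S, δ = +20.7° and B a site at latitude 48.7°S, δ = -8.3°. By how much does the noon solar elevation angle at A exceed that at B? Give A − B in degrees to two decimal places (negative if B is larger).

A: 90° − |-55.1 − (20.7)| = 14.20°.
B: 90° − |-48.7 − (-8.3)| = 49.60°.
A − B = 14.20 − 49.60 = -35.40°.

-35.40°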